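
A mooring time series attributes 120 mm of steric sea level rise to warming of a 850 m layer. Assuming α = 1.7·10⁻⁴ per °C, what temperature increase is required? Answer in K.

ΔT = Δh/(αH) = 0.12 / (1.7×10⁻⁴ × 850) ≈ 0.8304 K

about 0.830 K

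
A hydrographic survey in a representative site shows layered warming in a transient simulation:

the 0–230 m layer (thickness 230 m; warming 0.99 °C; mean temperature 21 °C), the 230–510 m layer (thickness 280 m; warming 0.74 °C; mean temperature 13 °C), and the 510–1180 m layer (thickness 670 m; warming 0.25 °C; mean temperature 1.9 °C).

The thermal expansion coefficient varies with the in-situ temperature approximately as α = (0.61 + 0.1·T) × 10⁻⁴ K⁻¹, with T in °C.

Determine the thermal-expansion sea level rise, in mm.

Layer 1: α = (0.61 + 0.1×21)×10⁻⁴ = 2.71×10⁻⁴ K⁻¹
Layer 2: α = (0.61 + 0.1×13)×10⁻⁴ = 1.91×10⁻⁴ K⁻¹
Layer 3: α = (0.61 + 0.1×1.9)×10⁻⁴ = 0.8×10⁻⁴ K⁻¹
0–230 m: 0.99 × 2.71×10⁻⁴ × 230 = 0.0617067 m
230–510 m: 0.74 × 280 × 1.91×10⁻⁴ = 0.0395752 m
670 × 0.25 × 0.8×10⁻⁴ = 0.01340 m
Δh = 0.0617067 + 0.0395752 + 0.01340 = 0.1146819 m

Δh ≈ 115 mm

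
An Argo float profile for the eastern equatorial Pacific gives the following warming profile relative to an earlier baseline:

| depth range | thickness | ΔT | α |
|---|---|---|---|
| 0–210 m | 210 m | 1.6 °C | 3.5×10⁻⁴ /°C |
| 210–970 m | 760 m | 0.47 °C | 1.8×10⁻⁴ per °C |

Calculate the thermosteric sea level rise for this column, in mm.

Layer 1: 1.6 × 3.5×10⁻⁴ × 210 = 0.11760 m
1.8×10⁻⁴ × 760 × 0.47 = 0.064296 m
Δh = 0.11760 + 0.064296 = 0.181896 m

Δh = 182 mm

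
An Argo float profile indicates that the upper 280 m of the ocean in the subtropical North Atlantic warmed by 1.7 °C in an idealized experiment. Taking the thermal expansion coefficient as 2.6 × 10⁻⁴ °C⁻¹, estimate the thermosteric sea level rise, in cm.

Δh ≈ 12.4 cm

Δh = αΔT·H = 2.6×10⁻⁴ × 1.7 × 280 = 0.12376 m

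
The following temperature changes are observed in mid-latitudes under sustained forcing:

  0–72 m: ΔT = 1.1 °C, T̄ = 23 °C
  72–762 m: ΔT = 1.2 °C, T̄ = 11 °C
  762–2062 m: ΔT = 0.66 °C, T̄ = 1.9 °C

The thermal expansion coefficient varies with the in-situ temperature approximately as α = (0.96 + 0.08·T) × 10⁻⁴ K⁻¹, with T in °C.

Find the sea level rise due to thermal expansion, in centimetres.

27.0 cm

Layer 1: α = (0.96 + 0.08×23)×10⁻⁴ = 2.8×10⁻⁴ K⁻¹
Layer 2: α = (0.96 + 0.08×11)×10⁻⁴ = 1.84×10⁻⁴ K⁻¹
Layer 3: α = (0.96 + 0.08×1.9)×10⁻⁴ = 1.112×10⁻⁴ K⁻¹
Layer 1: 1.1 × 2.8×10⁻⁴ × 72 = 0.022176 m
72–762 m: 1.84×10⁻⁴ × 1.2 × 690 = 0.152352 m
Layer 3: 0.66 × 1.112×10⁻⁴ × 1300 = 0.0954096 m
Δh = 0.022176 + 0.152352 + 0.0954096 = 0.2699376 m ≈ 27.0 cm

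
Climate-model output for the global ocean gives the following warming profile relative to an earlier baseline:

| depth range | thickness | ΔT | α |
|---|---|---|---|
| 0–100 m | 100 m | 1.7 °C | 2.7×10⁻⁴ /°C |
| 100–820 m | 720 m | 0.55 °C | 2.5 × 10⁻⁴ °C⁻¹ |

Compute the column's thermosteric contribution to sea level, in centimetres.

0–100 m: 100 × 1.7 × 2.7×10⁻⁴ = 0.04590 m
Layer 2: 2.5×10⁻⁴ × 0.55 × 720 = 0.09900 m
Δh = 0.04590 + 0.09900 = 0.14490 m

Δh ≈ 14 cm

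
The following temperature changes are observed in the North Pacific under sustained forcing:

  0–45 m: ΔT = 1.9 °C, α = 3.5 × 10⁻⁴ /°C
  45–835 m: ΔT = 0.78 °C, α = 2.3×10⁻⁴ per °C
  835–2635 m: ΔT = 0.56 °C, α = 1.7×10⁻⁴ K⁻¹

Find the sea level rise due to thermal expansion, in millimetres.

Layer 1: 1.9 × 45 × 3.5×10⁻⁴ = 0.029925 m
790 × 0.78 × 2.3×10⁻⁴ = 0.141726 m
Layer 3: 1.7×10⁻⁴ × 1800 × 0.56 = 0.17136 m
Δh = 0.029925 + 0.141726 + 0.17136 = 0.343011 m

343 mm of thermosteric rise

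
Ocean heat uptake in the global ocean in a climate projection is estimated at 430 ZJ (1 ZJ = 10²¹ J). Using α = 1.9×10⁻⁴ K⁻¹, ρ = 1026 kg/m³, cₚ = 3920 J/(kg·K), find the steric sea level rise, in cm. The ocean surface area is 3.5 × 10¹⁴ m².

Per unit area: Q = 430×10²¹ / (3.5×10¹⁴) ≈ 1.229×10⁹ J/m²
Δh = αQ/(ρcₚ) = 1.9×10⁻⁴ × 1.229×10⁹ / (1026 × 3920) ≈ 0.058059 m

Δh ≈ 5.8 cm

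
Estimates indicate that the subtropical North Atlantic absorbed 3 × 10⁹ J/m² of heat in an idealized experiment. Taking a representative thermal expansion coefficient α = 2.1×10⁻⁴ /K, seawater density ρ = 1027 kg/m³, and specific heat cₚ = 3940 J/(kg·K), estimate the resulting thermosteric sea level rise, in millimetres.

156 mm

Δh = αQ/(ρcₚ) = 2.1×10⁻⁴ × 3×10⁹ / (1027 × 3940) ≈ 0.15569 m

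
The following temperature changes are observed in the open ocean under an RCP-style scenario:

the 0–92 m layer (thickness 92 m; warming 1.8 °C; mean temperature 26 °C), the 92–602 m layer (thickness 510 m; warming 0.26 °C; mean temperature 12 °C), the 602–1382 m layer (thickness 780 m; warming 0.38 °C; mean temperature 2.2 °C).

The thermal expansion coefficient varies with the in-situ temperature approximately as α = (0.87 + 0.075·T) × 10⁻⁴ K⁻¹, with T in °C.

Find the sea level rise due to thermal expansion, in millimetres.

about 101 mm

Layer 1: α = (0.87 + 0.075×26)×10⁻⁴ = 2.82×10⁻⁴ K⁻¹
Layer 2: α = (0.87 + 0.075×12)×10⁻⁴ = 1.77×10⁻⁴ K⁻¹
Layer 3: α = (0.87 + 0.075×2.2)×10⁻⁴ = 1.035×10⁻⁴ K⁻¹
Layer 1: 92 × 2.82×10⁻⁴ × 1.8 = 0.0466992 m
Layer 2: 510 × 0.26 × 1.77×10⁻⁴ = 0.0234702 m
780 × 0.38 × 1.035×10⁻⁴ = 0.0306774 m
Δh = 0.0466992 + 0.0234702 + 0.0306774 = 0.1008468 m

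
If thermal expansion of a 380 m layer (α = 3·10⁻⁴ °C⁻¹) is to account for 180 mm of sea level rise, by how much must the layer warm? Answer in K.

1.58 K

ΔT = Δh/(αH) = 0.18 / (3×10⁻⁴ × 380) ≈ 1.579 K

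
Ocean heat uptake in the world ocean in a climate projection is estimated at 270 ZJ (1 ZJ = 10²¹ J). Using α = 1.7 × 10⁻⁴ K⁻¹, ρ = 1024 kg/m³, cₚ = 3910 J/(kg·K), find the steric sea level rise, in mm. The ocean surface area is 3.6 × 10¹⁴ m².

about 31.8 mm

Per unit area: Q = 270×10²¹ / (3.6×10¹⁴) = 7.5×10⁸ J/m²
Δh = αQ/(ρcₚ) = 1.7×10⁻⁴ × 7.5×10⁸ / (1024 × 3910) ≈ 0.031844 m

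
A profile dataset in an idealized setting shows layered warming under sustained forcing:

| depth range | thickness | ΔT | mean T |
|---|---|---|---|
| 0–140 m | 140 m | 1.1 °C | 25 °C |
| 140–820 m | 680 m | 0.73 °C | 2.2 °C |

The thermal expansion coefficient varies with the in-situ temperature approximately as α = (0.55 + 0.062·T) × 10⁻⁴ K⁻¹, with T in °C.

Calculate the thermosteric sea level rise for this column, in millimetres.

Layer 1: α = (0.55 + 0.062×25)×10⁻⁴ = 2.1×10⁻⁴ K⁻¹
Layer 2: α = (0.55 + 0.062×2.2)×10⁻⁴ = 0.6864×10⁻⁴ K⁻¹
0–140 m: 2.1×10⁻⁴ × 1.1 × 140 = 0.03234 m
140–820 m: 680 × 0.73 × 0.6864×10⁻⁴ = 0.034072896 m
Δh = 0.03234 + 0.034072896 = 0.066412896 m ≈ 66 mm

about 66 mm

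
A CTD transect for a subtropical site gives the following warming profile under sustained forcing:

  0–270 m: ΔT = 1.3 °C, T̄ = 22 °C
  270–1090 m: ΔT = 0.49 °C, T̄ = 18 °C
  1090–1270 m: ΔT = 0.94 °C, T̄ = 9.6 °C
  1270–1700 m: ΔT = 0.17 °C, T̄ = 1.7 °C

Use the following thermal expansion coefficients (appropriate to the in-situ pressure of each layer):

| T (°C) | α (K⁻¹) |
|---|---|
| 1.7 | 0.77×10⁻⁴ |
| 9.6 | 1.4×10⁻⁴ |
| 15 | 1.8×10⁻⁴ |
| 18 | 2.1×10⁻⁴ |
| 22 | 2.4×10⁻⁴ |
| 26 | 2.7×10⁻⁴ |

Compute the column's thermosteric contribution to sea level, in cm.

Layer 1 at 22 °C → α = 2.4×10⁻⁴ K⁻¹
Layer 2 at 18 °C → α = 2.1×10⁻⁴ K⁻¹
Layer 3 at 9.6 °C → α = 1.4×10⁻⁴ K⁻¹
Layer 4 at 1.7 °C → α = 0.77×10⁻⁴ K⁻¹
270 × 2.4×10⁻⁴ × 1.3 = 0.08424 m
Layer 2: 0.49 × 2.1×10⁻⁴ × 820 = 0.084378 m
1090–1270 m: 0.94 × 180 × 1.4×10⁻⁴ = 0.023688 m
Layer 4: 430 × 0.77×10⁻⁴ × 0.17 = 0.0056287 m
Δh = 0.08424 + 0.084378 + 0.023688 + 0.0056287 = 0.1979347 m

19.8 cm of thermosteric rise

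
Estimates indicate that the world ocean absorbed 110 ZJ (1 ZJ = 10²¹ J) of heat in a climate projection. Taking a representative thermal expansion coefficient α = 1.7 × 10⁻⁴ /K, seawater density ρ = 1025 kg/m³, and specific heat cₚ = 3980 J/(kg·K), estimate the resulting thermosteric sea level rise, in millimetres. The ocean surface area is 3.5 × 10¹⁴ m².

Per unit area: Q = 110×10²¹ / (3.5×10¹⁴) ≈ 3.143×10⁸ J/m²
Δh = αQ/(ρcₚ) = 1.7×10⁻⁴ × 3.143×10⁸ / (1025 × 3980) ≈ 0.013097 m

about 13.1 mm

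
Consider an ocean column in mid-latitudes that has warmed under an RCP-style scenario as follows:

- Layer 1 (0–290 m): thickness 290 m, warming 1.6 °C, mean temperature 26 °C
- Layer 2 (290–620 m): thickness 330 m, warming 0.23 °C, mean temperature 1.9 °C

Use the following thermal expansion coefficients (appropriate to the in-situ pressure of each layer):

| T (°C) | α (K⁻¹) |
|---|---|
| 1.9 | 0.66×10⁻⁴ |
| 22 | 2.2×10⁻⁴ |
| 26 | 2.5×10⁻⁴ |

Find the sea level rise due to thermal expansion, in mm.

Layer 1 at 26 °C → α = 2.5×10⁻⁴ K⁻¹
Layer 2 at 1.9 °C → α = 0.66×10⁻⁴ K⁻¹
0–290 m: 1.6 × 290 × 2.5×10⁻⁴ = 0.11600 m
Layer 2: 330 × 0.23 × 0.66×10⁻⁴ = 0.0050094 m
Δh = 0.11600 + 0.0050094 = 0.1210094 m

121 mm of thermosteric rise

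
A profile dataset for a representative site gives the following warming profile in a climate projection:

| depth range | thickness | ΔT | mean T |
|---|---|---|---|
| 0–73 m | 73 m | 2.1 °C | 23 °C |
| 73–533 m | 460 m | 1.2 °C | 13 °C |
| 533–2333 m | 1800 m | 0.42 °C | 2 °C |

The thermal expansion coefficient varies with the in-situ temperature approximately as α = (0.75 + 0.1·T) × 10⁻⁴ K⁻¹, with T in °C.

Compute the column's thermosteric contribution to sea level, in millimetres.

Layer 1: α = (0.75 + 0.1×23)×10⁻⁴ = 3.05×10⁻⁴ K⁻¹
Layer 2: α = (0.75 + 0.1×13)×10⁻⁴ = 2.05×10⁻⁴ K⁻¹
Layer 3: α = (0.75 + 0.1×2)×10⁻⁴ = 0.95×10⁻⁴ K⁻¹
Layer 1: 3.05×10⁻⁴ × 73 × 2.1 = 0.0467565 m
Layer 2: 1.2 × 2.05×10⁻⁴ × 460 = 0.11316 m
Layer 3: 0.95×10⁻⁴ × 1800 × 0.42 = 0.07182 m
Δh = 0.0467565 + 0.11316 + 0.07182 = 0.2317365 m

Δh = 230 mm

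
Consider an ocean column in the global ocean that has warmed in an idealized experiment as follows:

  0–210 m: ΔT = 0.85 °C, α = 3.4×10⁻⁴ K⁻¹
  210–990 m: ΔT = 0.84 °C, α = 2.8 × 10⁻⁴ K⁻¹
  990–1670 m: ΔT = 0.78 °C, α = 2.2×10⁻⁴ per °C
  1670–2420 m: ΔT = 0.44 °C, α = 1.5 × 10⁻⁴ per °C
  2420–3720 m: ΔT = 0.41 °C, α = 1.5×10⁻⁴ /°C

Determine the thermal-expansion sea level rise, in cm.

0–210 m: 0.85 × 210 × 3.4×10⁻⁴ = 0.06069 m
Layer 2: 0.84 × 2.8×10⁻⁴ × 780 = 0.183456 m
990–1670 m: 2.2×10⁻⁴ × 0.78 × 680 = 0.116688 m
1670–2420 m: 1.5×10⁻⁴ × 0.44 × 750 = 0.04950 m
2420–3720 m: 1300 × 0.41 × 1.5×10⁻⁴ = 0.07995 m
Δh = 0.06069 + 0.183456 + 0.116688 + 0.04950 + 0.07995 = 0.490284 m

about 49 cm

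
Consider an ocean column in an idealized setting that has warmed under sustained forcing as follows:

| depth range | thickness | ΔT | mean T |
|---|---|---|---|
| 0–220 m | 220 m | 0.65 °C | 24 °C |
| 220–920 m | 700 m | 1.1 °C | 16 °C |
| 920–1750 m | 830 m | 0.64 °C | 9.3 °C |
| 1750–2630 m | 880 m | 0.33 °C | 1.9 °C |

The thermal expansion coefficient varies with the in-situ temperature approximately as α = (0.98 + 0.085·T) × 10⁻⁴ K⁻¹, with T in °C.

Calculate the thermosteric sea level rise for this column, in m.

Layer 1: α = (0.98 + 0.085×24)×10⁻⁴ = 3.02×10⁻⁴ K⁻¹
Layer 2: α = (0.98 + 0.085×16)×10⁻⁴ = 2.34×10⁻⁴ K⁻¹
Layer 3: α = (0.98 + 0.085×9.3)×10⁻⁴ = 1.7705×10⁻⁴ K⁻¹
Layer 4: α = (0.98 + 0.085×1.9)×10⁻⁴ = 1.1415×10⁻⁴ K⁻¹
Layer 1: 0.65 × 220 × 3.02×10⁻⁴ = 0.043186 m
Layer 2: 700 × 1.1 × 2.34×10⁻⁴ = 0.18018 m
830 × 0.64 × 1.7705×10⁻⁴ = 0.09404896 m
0.33 × 880 × 1.1415×10⁻⁴ = 0.03314916 m
Δh = 0.043186 + 0.18018 + 0.09404896 + 0.03314916 = 0.35056412 m

Δh = 0.35 m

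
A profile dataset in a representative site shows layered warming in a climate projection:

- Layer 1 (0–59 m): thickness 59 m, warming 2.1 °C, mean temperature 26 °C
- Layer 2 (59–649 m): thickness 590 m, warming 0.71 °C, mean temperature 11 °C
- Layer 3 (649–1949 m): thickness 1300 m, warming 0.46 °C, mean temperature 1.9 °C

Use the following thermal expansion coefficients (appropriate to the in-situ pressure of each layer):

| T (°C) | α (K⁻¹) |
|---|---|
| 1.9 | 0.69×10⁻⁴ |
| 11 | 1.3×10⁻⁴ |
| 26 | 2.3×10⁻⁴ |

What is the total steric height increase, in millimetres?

Layer 1 at 26 °C → α = 2.3×10⁻⁴ K⁻¹
Layer 2 at 11 °C → α = 1.3×10⁻⁴ K⁻¹
Layer 3 at 1.9 °C → α = 0.69×10⁻⁴ K⁻¹
Layer 1: 2.1 × 59 × 2.3×10⁻⁴ = 0.028497 m
0.71 × 1.3×10⁻⁴ × 590 = 0.054457 m
649–1949 m: 1300 × 0.69×10⁻⁴ × 0.46 = 0.041262 m
Δh = 0.028497 + 0.054457 + 0.041262 = 0.124216 m

about 120 mm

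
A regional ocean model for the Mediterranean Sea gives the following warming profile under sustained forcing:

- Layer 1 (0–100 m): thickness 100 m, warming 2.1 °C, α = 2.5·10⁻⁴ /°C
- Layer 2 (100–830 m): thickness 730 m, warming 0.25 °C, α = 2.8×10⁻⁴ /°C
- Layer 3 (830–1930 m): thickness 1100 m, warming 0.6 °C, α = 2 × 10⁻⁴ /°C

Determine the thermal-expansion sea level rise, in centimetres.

0–100 m: 2.1 × 2.5×10⁻⁴ × 100 = 0.05250 m
Layer 2: 0.25 × 730 × 2.8×10⁻⁴ = 0.05110 m
0.6 × 1100 × 2×10⁻⁴ = 0.13200 m
Δh = 0.05250 + 0.05110 + 0.13200 = 0.23560 m

Δh = 23.6 cm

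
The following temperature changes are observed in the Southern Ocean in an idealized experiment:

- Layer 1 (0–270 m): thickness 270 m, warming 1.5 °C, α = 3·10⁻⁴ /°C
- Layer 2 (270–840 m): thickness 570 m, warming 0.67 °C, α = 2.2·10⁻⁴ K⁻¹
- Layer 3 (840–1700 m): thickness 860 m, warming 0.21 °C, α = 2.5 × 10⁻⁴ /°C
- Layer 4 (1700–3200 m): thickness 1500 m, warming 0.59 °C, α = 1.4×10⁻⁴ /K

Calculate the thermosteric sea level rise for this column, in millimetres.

0–270 m: 3×10⁻⁴ × 1.5 × 270 = 0.12150 m
270–840 m: 570 × 0.67 × 2.2×10⁻⁴ = 0.084018 m
Layer 3: 2.5×10⁻⁴ × 860 × 0.21 = 0.04515 m
0.59 × 1500 × 1.4×10⁻⁴ = 0.12390 m
Δh = 0.12150 + 0.084018 + 0.04515 + 0.12390 = 0.374568 m ≈ 375 mm

Δh ≈ 375 mm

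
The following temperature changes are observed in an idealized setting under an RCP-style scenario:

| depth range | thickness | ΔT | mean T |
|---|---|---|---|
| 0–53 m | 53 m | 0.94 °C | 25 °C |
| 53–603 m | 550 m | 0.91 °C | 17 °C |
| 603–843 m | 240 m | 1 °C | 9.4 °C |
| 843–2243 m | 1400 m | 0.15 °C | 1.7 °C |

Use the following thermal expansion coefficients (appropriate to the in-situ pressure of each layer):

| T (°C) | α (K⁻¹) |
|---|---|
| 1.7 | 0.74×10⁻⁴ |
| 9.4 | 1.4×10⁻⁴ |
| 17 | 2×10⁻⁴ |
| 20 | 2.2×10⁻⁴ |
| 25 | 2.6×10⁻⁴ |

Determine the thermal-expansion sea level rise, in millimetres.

Δh ≈ 160 mm

Layer 1 at 25 °C → α = 2.6×10⁻⁴ K⁻¹
Layer 2 at 17 °C → α = 2×10⁻⁴ K⁻¹
Layer 3 at 9.4 °C → α = 1.4×10⁻⁴ K⁻¹
Layer 4 at 1.7 °C → α = 0.74×10⁻⁴ K⁻¹
0–53 m: 2.6×10⁻⁴ × 53 × 0.94 = 0.0129532 m
Layer 2: 550 × 2×10⁻⁴ × 0.91 = 0.10010 m
Layer 3: 1.4×10⁻⁴ × 1 × 240 = 0.03360 m
1400 × 0.15 × 0.74×10⁻⁴ = 0.01554 m
Δh = 0.0129532 + 0.10010 + 0.03360 + 0.01554 = 0.1621932 m ≈ 160 mm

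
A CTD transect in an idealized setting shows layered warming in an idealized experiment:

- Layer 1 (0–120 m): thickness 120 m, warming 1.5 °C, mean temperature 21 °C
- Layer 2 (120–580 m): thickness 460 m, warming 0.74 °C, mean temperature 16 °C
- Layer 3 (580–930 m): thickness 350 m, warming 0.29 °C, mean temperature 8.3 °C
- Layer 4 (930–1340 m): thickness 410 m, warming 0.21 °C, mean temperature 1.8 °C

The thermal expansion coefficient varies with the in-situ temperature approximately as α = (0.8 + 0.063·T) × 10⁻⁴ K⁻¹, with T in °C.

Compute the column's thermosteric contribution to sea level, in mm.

Δh ≈ 121 mm

Layer 1: α = (0.8 + 0.063×21)×10⁻⁴ = 2.123×10⁻⁴ K⁻¹
Layer 2: α = (0.8 + 0.063×16)×10⁻⁴ = 1.808×10⁻⁴ K⁻¹
Layer 3: α = (0.8 + 0.063×8.3)×10⁻⁴ = 1.3229×10⁻⁴ K⁻¹
Layer 4: α = (0.8 + 0.063×1.8)×10⁻⁴ = 0.9134×10⁻⁴ K⁻¹
0–120 m: 1.5 × 2.123×10⁻⁴ × 120 = 0.038214 m
120–580 m: 1.808×10⁻⁴ × 0.74 × 460 = 0.06154432 m
580–930 m: 0.29 × 350 × 1.3229×10⁻⁴ = 0.013427435 m
930–1340 m: 410 × 0.21 × 0.9134×10⁻⁴ = 0.007864374 m
Δh = 0.038214 + 0.06154432 + 0.013427435 + 0.007864374 = 0.121050129 m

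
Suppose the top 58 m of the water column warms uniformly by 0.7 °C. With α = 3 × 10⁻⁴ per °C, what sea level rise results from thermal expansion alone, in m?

Δh = αΔT·H = 3×10⁻⁴ × 0.7 × 58 = 0.01218 m

Δh = 0.012 m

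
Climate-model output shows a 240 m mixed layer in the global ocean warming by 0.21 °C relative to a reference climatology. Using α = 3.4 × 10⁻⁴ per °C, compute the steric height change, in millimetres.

Δh = 17.1 mm

Δh = αΔT·H = 3.4×10⁻⁴ × 0.21 × 240 = 0.017136 m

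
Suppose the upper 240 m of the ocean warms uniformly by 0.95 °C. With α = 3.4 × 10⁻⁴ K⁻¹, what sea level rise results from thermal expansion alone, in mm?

Δh = αΔT·H = 3.4×10⁻⁴ × 0.95 × 240 = 0.07752 m

77.5 mm of thermosteric rise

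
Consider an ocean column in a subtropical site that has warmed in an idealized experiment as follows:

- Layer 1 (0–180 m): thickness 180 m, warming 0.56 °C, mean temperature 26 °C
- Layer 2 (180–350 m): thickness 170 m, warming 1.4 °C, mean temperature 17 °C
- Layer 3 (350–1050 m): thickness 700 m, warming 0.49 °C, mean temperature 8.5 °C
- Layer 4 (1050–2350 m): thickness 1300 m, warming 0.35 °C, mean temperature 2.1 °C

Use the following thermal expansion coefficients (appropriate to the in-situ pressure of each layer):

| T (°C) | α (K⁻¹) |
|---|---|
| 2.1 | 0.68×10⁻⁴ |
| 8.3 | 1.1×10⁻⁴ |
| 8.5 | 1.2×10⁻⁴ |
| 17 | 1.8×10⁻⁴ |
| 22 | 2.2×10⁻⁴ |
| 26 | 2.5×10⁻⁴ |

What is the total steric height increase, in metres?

Layer 1 at 26 °C → α = 2.5×10⁻⁴ K⁻¹
Layer 2 at 17 °C → α = 1.8×10⁻⁴ K⁻¹
Layer 3 at 8.5 °C → α = 1.2×10⁻⁴ K⁻¹
Layer 4 at 2.1 °C → α = 0.68×10⁻⁴ K⁻¹
Layer 1: 180 × 0.56 × 2.5×10⁻⁴ = 0.02520 m
Layer 2: 1.8×10⁻⁴ × 1.4 × 170 = 0.04284 m
1.2×10⁻⁴ × 700 × 0.49 = 0.04116 m
Layer 4: 0.35 × 0.68×10⁻⁴ × 1300 = 0.03094 m
Δh = 0.02520 + 0.04284 + 0.04116 + 0.03094 = 0.14014 m

Δh ≈ 0.140 m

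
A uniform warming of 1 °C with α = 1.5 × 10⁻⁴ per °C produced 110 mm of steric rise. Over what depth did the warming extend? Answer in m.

about 733 m

H = Δh/(αΔT) = 0.11 / (1.5×10⁻⁴ × 1) ≈ 733.3 m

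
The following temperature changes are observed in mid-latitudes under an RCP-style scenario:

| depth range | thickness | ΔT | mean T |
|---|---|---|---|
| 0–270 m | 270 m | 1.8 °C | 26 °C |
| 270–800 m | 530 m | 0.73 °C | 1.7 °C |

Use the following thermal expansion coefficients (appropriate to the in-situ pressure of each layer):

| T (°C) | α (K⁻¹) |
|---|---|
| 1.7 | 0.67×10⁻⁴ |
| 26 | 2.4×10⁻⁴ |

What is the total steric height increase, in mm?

Δh ≈ 143 mm

Layer 1 at 26 °C → α = 2.4×10⁻⁴ K⁻¹
Layer 2 at 1.7 °C → α = 0.67×10⁻⁴ K⁻¹
Layer 1: 1.8 × 270 × 2.4×10⁻⁴ = 0.11664 m
Layer 2: 0.67×10⁻⁴ × 0.73 × 530 = 0.0259223 m
Δh = 0.11664 + 0.0259223 = 0.1425623 m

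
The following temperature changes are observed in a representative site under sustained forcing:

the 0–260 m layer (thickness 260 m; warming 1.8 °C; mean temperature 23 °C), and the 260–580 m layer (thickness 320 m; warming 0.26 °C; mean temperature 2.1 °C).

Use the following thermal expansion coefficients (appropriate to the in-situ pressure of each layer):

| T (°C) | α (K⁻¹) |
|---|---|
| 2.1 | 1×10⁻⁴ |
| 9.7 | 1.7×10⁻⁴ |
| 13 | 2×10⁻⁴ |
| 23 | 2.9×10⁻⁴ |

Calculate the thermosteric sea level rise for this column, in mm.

Δh ≈ 144 mm

Layer 1 at 23 °C → α = 2.9×10⁻⁴ K⁻¹
Layer 2 at 2.1 °C → α = 1×10⁻⁴ K⁻¹
Layer 1: 2.9×10⁻⁴ × 1.8 × 260 = 0.13572 m
260–580 m: 0.26 × 320 × 1×10⁻⁴ = 0.00832 m
Δh = 0.13572 + 0.00832 = 0.14404 m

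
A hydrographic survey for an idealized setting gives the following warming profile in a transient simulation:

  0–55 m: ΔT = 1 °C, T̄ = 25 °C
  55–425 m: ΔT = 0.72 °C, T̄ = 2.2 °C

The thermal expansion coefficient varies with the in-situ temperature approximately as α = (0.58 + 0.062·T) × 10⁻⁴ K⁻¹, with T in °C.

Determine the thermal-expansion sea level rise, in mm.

Layer 1: α = (0.58 + 0.062×25)×10⁻⁴ = 2.13×10⁻⁴ K⁻¹
Layer 2: α = (0.58 + 0.062×2.2)×10⁻⁴ = 0.7164×10⁻⁴ K⁻¹
Layer 1: 1 × 55 × 2.13×10⁻⁴ = 0.011715 m
Layer 2: 0.7164×10⁻⁴ × 0.72 × 370 = 0.019084896 m
Δh = 0.011715 + 0.019084896 = 0.030799896 m

31 mm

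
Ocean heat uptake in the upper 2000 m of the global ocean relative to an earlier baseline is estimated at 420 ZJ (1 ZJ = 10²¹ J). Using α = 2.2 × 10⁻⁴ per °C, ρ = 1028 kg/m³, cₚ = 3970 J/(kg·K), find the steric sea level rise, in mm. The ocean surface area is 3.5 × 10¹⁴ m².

Δh = 65 mm

Per unit area: Q = 420×10²¹ / (3.5×10¹⁴) = 1.2×10⁹ J/m²
Δh = αQ/(ρcₚ) = 2.2×10⁻⁴ × 1.2×10⁹ / (1028 × 3970) ≈ 0.064687 m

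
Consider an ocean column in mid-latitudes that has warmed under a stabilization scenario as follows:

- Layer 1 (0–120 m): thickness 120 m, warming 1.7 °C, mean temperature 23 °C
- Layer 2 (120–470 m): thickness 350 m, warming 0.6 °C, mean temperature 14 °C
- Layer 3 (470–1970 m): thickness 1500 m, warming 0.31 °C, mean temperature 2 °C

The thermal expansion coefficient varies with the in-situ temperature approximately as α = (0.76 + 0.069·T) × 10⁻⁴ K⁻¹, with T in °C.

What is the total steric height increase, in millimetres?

Layer 1: α = (0.76 + 0.069×23)×10⁻⁴ = 2.347×10⁻⁴ K⁻¹
Layer 2: α = (0.76 + 0.069×14)×10⁻⁴ = 1.726×10⁻⁴ K⁻¹
Layer 3: α = (0.76 + 0.069×2)×10⁻⁴ = 0.898×10⁻⁴ K⁻¹
2.347×10⁻⁴ × 1.7 × 120 = 0.0478788 m
120–470 m: 0.6 × 1.726×10⁻⁴ × 350 = 0.036246 m
Layer 3: 1500 × 0.898×10⁻⁴ × 0.31 = 0.041757 m
Δh = 0.0478788 + 0.036246 + 0.041757 = 0.1258818 m ≈ 130 mm

Δh = 130 mm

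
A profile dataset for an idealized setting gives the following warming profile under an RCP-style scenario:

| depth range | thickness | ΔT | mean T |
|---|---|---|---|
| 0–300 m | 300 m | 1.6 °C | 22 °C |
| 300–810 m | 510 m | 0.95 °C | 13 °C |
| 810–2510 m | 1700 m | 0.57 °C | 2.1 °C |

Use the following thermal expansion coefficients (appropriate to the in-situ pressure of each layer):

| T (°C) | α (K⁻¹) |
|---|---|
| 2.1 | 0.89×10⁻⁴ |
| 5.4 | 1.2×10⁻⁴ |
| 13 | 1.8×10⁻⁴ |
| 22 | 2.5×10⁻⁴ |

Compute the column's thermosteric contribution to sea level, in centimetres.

Δh = 29.3 cm

Layer 1 at 22 °C → α = 2.5×10⁻⁴ K⁻¹
Layer 2 at 13 °C → α = 1.8×10⁻⁴ K⁻¹
Layer 3 at 2.1 °C → α = 0.89×10⁻⁴ K⁻¹
Layer 1: 2.5×10⁻⁴ × 1.6 × 300 = 0.12000 m
510 × 1.8×10⁻⁴ × 0.95 = 0.08721 m
Layer 3: 1700 × 0.57 × 0.89×10⁻⁴ = 0.086241 m
Δh = 0.12000 + 0.08721 + 0.086241 = 0.293451 m ≈ 29.3 cm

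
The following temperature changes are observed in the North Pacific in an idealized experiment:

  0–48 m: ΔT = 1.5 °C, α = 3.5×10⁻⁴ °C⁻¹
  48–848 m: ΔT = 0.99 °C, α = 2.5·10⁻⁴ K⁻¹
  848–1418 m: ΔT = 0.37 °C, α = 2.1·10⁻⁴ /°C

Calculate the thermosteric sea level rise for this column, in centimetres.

0–48 m: 3.5×10⁻⁴ × 48 × 1.5 = 0.02520 m
800 × 0.99 × 2.5×10⁻⁴ = 0.19800 m
570 × 0.37 × 2.1×10⁻⁴ = 0.044289 m
Δh = 0.02520 + 0.19800 + 0.044289 = 0.267489 m ≈ 26.7 cm

26.7 cm of thermosteric rise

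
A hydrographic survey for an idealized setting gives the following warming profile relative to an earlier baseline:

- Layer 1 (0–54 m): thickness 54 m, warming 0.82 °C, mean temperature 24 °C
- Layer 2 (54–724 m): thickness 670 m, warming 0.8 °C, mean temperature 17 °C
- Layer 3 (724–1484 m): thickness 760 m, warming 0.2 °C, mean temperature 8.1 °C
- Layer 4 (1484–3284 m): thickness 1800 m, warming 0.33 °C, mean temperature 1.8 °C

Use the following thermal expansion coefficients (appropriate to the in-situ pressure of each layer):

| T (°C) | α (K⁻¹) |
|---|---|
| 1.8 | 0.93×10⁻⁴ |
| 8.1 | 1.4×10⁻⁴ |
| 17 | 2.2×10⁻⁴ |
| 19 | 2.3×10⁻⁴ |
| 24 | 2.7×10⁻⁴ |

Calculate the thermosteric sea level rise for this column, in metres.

Layer 1 at 24 °C → α = 2.7×10⁻⁴ K⁻¹
Layer 2 at 17 °C → α = 2.2×10⁻⁴ K⁻¹
Layer 3 at 8.1 °C → α = 1.4×10⁻⁴ K⁻¹
Layer 4 at 1.8 °C → α = 0.93×10⁻⁴ K⁻¹
Layer 1: 54 × 0.82 × 2.7×10⁻⁴ = 0.0119556 m
54–724 m: 2.2×10⁻⁴ × 0.8 × 670 = 0.11792 m
0.2 × 760 × 1.4×10⁻⁴ = 0.02128 m
0.33 × 1800 × 0.93×10⁻⁴ = 0.055242 m
Δh = 0.0119556 + 0.11792 + 0.02128 + 0.055242 = 0.2063976 m

Δh = 0.206 m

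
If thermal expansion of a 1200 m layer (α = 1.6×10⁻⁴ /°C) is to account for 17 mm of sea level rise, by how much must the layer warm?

about 0.0885 °C

ΔT = Δh/(αH) = 0.017 / (1.6×10⁻⁴ × 1200) ≈ 0.08854 °C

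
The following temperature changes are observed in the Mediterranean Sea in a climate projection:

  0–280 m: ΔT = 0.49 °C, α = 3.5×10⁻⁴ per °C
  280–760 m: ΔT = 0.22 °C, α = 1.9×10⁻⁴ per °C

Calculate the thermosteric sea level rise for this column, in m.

Δh ≈ 0.0681 m

0–280 m: 280 × 3.5×10⁻⁴ × 0.49 = 0.04802 m
Layer 2: 1.9×10⁻⁴ × 0.22 × 480 = 0.020064 m
Δh = 0.04802 + 0.020064 = 0.068084 m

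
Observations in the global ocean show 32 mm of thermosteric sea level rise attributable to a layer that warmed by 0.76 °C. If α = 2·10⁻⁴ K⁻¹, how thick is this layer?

H = Δh/(αΔT) = 0.032 / (2×10⁻⁴ × 0.76) ≈ 210.5 m

211 m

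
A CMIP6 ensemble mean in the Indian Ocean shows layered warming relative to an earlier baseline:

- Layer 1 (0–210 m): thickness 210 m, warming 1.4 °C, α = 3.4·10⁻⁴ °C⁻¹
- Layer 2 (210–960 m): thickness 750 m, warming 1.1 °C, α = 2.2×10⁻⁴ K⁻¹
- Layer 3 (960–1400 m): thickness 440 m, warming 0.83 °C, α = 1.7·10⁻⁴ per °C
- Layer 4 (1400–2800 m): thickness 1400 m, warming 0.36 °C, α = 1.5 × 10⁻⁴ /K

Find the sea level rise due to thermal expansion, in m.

0.419 m of thermosteric rise

210 × 1.4 × 3.4×10⁻⁴ = 0.09996 m
750 × 1.1 × 2.2×10⁻⁴ = 0.18150 m
Layer 3: 440 × 0.83 × 1.7×10⁻⁴ = 0.062084 m
1.5×10⁻⁴ × 1400 × 0.36 = 0.07560 m
Δh = 0.09996 + 0.18150 + 0.062084 + 0.07560 = 0.419144 m ≈ 0.419 m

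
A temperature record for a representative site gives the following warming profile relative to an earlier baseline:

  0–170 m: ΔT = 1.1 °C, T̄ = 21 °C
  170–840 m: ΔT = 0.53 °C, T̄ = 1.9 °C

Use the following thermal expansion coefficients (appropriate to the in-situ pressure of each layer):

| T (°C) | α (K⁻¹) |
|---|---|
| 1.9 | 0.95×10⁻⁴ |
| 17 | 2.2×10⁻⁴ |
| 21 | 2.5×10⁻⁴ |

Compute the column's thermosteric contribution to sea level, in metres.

about 0.0805 m

Layer 1 at 21 °C → α = 2.5×10⁻⁴ K⁻¹
Layer 2 at 1.9 °C → α = 0.95×10⁻⁴ K⁻¹
0–170 m: 1.1 × 2.5×10⁻⁴ × 170 = 0.04675 m
670 × 0.53 × 0.95×10⁻⁴ = 0.0337345 m
Δh = 0.04675 + 0.0337345 = 0.0804845 m ≈ 0.0805 m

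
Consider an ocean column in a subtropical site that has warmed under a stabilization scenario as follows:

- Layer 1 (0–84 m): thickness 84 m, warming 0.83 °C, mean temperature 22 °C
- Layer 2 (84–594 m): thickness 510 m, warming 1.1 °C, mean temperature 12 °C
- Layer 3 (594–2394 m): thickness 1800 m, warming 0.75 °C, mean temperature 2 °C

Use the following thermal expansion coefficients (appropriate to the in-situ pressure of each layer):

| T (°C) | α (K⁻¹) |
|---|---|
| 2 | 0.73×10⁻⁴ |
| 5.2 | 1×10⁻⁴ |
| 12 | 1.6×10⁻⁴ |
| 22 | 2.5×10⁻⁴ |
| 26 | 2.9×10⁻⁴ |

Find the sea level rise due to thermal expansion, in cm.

20.6 cm of thermosteric rise

Layer 1 at 22 °C → α = 2.5×10⁻⁴ K⁻¹
Layer 2 at 12 °C → α = 1.6×10⁻⁴ K⁻¹
Layer 3 at 2 °C → α = 0.73×10⁻⁴ K⁻¹
2.5×10⁻⁴ × 84 × 0.83 = 0.01743 m
Layer 2: 1.1 × 1.6×10⁻⁴ × 510 = 0.08976 m
0.73×10⁻⁴ × 0.75 × 1800 = 0.09855 m
Δh = 0.01743 + 0.08976 + 0.09855 = 0.20574 m ≈ 20.6 cm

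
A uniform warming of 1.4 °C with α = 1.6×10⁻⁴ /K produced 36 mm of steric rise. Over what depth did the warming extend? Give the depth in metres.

about 161 m

H = Δh/(αΔT) = 0.036 / (1.6×10⁻⁴ × 1.4) ≈ 160.7 m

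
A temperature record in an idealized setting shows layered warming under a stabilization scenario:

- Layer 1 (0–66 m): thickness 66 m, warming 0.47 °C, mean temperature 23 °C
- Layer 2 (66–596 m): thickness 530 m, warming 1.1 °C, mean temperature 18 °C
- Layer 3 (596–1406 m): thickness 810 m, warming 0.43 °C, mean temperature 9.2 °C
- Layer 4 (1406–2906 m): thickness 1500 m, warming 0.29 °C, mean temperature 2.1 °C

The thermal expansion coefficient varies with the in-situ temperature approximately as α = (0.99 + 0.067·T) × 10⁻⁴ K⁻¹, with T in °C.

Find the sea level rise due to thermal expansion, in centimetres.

Layer 1: α = (0.99 + 0.067×23)×10⁻⁴ = 2.531×10⁻⁴ K⁻¹
Layer 2: α = (0.99 + 0.067×18)×10⁻⁴ = 2.196×10⁻⁴ K⁻¹
Layer 3: α = (0.99 + 0.067×9.2)×10⁻⁴ = 1.6064×10⁻⁴ K⁻¹
Layer 4: α = (0.99 + 0.067×2.1)×10⁻⁴ = 1.1307×10⁻⁴ K⁻¹
0–66 m: 66 × 2.531×10⁻⁴ × 0.47 = 0.007851162 m
66–596 m: 530 × 1.1 × 2.196×10⁻⁴ = 0.1280268 m
0.43 × 1.6064×10⁻⁴ × 810 = 0.055950912 m
Layer 4: 0.29 × 1500 × 1.1307×10⁻⁴ = 0.04918545 m
Δh = 0.007851162 + 0.1280268 + 0.055950912 + 0.04918545 = 0.241014324 m ≈ 24.1 cm

Δh = 24.1 cm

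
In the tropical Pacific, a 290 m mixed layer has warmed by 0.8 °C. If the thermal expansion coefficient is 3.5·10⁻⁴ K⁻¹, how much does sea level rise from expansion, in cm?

Δh = αΔT·H = 3.5×10⁻⁴ × 0.8 × 290 = 0.08120 m

Δh ≈ 8.1 cm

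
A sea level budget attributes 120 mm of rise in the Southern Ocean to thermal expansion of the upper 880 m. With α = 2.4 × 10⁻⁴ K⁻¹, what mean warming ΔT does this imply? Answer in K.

ΔT = Δh/(αH) = 0.12 / (2.4×10⁻⁴ × 880) ≈ 0.5682 K

0.568 K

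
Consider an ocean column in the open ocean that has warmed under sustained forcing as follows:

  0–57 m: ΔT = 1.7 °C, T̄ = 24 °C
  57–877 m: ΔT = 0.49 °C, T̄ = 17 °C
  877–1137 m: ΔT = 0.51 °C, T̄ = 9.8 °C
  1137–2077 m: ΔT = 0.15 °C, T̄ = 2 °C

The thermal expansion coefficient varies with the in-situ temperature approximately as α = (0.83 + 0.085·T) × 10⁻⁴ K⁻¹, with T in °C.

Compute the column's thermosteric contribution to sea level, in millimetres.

160 mm

Layer 1: α = (0.83 + 0.085×24)×10⁻⁴ = 2.87×10⁻⁴ K⁻¹
Layer 2: α = (0.83 + 0.085×17)×10⁻⁴ = 2.275×10⁻⁴ K⁻¹
Layer 3: α = (0.83 + 0.085×9.8)×10⁻⁴ = 1.663×10⁻⁴ K⁻¹
Layer 4: α = (0.83 + 0.085×2)×10⁻⁴ = 1×10⁻⁴ K⁻¹
0–57 m: 57 × 2.87×10⁻⁴ × 1.7 = 0.0278103 m
2.275×10⁻⁴ × 820 × 0.49 = 0.0914095 m
877–1137 m: 260 × 1.663×10⁻⁴ × 0.51 = 0.02205138 m
1137–2077 m: 940 × 1×10⁻⁴ × 0.15 = 0.01410 m
Δh = 0.0278103 + 0.0914095 + 0.02205138 + 0.01410 = 0.15537118 m ≈ 160 mm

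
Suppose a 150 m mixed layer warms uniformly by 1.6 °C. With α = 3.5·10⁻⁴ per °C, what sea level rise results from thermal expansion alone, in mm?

Δh ≈ 84.0 mm

Δh = αΔT·H = 3.5×10⁻⁴ × 1.6 × 150 = 0.08400 m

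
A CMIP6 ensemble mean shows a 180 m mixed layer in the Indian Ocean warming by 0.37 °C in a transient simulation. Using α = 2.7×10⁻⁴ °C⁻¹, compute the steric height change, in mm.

Δh = αΔT·H = 2.7×10⁻⁴ × 0.37 × 180 = 0.017982 m

about 18 mm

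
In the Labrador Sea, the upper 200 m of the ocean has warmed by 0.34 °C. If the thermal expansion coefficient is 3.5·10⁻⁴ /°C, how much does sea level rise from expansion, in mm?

Δh ≈ 23.8 mm

Δh = αΔT·H = 3.5×10⁻⁴ × 0.34 × 200 = 0.02380 m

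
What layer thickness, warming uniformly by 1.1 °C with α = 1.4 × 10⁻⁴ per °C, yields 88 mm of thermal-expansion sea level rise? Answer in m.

H = Δh/(αΔT) = 0.088 / (1.4×10⁻⁴ × 1.1) ≈ 571.4 m

about 570 m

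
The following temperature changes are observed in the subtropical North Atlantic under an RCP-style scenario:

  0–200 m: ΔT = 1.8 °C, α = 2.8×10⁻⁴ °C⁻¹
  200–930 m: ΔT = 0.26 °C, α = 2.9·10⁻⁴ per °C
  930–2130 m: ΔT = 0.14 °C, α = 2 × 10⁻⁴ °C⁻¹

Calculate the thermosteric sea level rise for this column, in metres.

Δh = 0.19 m

200 × 2.8×10⁻⁴ × 1.8 = 0.10080 m
0.26 × 730 × 2.9×10⁻⁴ = 0.055042 m
930–2130 m: 2×10⁻⁴ × 0.14 × 1200 = 0.03360 m
Δh = 0.10080 + 0.055042 + 0.03360 = 0.189442 m ≈ 0.19 m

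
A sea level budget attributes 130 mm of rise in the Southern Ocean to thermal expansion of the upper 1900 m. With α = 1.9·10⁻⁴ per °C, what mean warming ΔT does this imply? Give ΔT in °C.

ΔT = Δh/(αH) = 0.13 / (1.9×10⁻⁴ × 1900) ≈ 0.3601 °C

ΔT ≈ 0.360 °C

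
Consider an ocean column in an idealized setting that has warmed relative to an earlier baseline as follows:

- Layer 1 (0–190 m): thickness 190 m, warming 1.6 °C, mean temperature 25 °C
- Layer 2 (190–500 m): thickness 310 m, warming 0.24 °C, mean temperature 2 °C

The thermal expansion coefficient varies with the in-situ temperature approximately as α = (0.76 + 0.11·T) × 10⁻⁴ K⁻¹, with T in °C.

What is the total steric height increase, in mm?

114 mm

Layer 1: α = (0.76 + 0.11×25)×10⁻⁴ = 3.51×10⁻⁴ K⁻¹
Layer 2: α = (0.76 + 0.11×2)×10⁻⁴ = 0.98×10⁻⁴ K⁻¹
190 × 1.6 × 3.51×10⁻⁴ = 0.106704 m
Layer 2: 0.24 × 310 × 0.98×10⁻⁴ = 0.0072912 m
Δh = 0.106704 + 0.0072912 = 0.1139952 m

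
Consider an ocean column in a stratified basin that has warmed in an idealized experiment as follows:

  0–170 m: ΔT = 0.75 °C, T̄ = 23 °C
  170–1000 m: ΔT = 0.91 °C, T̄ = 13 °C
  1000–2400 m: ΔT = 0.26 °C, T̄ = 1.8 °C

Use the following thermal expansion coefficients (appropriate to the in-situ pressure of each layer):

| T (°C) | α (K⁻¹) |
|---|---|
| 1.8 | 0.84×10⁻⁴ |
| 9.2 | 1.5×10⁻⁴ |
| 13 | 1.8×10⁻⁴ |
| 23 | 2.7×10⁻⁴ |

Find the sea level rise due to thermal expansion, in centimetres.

Layer 1 at 23 °C → α = 2.7×10⁻⁴ K⁻¹
Layer 2 at 13 °C → α = 1.8×10⁻⁴ K⁻¹
Layer 3 at 1.8 °C → α = 0.84×10⁻⁴ K⁻¹
2.7×10⁻⁴ × 0.75 × 170 = 0.034425 m
Layer 2: 0.91 × 830 × 1.8×10⁻⁴ = 0.135954 m
Layer 3: 0.84×10⁻⁴ × 0.26 × 1400 = 0.030576 m
Δh = 0.034425 + 0.135954 + 0.030576 = 0.200955 m

Δh = 20.1 cm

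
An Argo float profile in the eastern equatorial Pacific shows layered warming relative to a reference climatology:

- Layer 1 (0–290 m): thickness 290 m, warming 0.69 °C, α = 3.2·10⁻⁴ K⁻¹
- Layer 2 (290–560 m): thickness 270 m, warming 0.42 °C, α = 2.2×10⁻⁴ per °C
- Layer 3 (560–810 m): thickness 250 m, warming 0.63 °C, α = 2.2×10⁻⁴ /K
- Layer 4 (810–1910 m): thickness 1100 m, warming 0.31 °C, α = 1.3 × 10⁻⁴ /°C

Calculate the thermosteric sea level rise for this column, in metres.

0–290 m: 3.2×10⁻⁴ × 290 × 0.69 = 0.064032 m
Layer 2: 2.2×10⁻⁴ × 0.42 × 270 = 0.024948 m
0.63 × 2.2×10⁻⁴ × 250 = 0.03465 m
810–1910 m: 0.31 × 1100 × 1.3×10⁻⁴ = 0.04433 m
Δh = 0.064032 + 0.024948 + 0.03465 + 0.04433 = 0.16796 m

Δh = 0.17 m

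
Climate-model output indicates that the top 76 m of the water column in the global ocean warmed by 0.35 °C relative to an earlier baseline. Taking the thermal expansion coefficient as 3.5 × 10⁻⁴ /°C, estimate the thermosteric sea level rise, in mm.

9.31 mm

Δh = αΔT·H = 3.5×10⁻⁴ × 0.35 × 76 = 0.00931 m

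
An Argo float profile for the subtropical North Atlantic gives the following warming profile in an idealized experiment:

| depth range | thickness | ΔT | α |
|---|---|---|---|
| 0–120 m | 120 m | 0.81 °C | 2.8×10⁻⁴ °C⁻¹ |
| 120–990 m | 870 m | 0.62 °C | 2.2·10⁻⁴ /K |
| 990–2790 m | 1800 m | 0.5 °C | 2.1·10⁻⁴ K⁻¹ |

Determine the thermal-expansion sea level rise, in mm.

2.8×10⁻⁴ × 0.81 × 120 = 0.027216 m
870 × 0.62 × 2.2×10⁻⁴ = 0.118668 m
Layer 3: 1800 × 0.5 × 2.1×10⁻⁴ = 0.18900 m
Δh = 0.027216 + 0.118668 + 0.18900 = 0.334884 m ≈ 335 mm

Δh ≈ 335 mm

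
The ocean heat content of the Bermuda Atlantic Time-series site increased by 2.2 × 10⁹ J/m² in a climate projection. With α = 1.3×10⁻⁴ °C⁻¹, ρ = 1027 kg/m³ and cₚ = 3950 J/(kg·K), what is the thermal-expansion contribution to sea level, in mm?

Δh = αQ/(ρcₚ) = 1.3×10⁻⁴ × 2.2×10⁹ / (1027 × 3950) ≈ 0.070502 m

about 71 mm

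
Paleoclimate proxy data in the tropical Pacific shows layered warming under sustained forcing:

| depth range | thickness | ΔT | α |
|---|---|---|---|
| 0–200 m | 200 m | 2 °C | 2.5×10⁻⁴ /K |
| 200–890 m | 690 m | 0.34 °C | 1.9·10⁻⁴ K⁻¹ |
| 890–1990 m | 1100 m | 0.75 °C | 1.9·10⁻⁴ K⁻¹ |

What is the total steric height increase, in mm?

Δh ≈ 301 mm

2.5×10⁻⁴ × 200 × 2 = 0.10000 m
1.9×10⁻⁴ × 0.34 × 690 = 0.044574 m
890–1990 m: 1100 × 1.9×10⁻⁴ × 0.75 = 0.15675 m
Δh = 0.10000 + 0.044574 + 0.15675 = 0.301324 m ≈ 301 mm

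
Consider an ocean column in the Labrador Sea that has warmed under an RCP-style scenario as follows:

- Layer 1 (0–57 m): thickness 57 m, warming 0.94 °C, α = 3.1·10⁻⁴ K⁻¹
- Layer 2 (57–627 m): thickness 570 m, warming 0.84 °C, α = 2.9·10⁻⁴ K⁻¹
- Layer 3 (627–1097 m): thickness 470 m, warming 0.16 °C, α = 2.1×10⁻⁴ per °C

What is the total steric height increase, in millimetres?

170 mm

57 × 3.1×10⁻⁴ × 0.94 = 0.0166098 m
Layer 2: 570 × 0.84 × 2.9×10⁻⁴ = 0.138852 m
627–1097 m: 2.1×10⁻⁴ × 470 × 0.16 = 0.015792 m
Δh = 0.0166098 + 0.138852 + 0.015792 = 0.1712538 m ≈ 170 mm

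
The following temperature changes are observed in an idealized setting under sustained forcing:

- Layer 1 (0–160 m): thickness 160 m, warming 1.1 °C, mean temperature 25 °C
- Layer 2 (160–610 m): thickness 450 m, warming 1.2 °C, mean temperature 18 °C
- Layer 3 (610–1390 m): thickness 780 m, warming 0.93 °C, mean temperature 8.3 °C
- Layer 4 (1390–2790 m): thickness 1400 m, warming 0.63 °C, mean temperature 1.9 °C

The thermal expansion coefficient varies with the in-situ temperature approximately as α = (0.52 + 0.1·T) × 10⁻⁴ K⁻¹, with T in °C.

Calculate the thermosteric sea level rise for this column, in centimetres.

Layer 1: α = (0.52 + 0.1×25)×10⁻⁴ = 3.02×10⁻⁴ K⁻¹
Layer 2: α = (0.52 + 0.1×18)×10⁻⁴ = 2.32×10⁻⁴ K⁻¹
Layer 3: α = (0.52 + 0.1×8.3)×10⁻⁴ = 1.35×10⁻⁴ K⁻¹
Layer 4: α = (0.52 + 0.1×1.9)×10⁻⁴ = 0.71×10⁻⁴ K⁻¹
3.02×10⁻⁴ × 160 × 1.1 = 0.053152 m
450 × 2.32×10⁻⁴ × 1.2 = 0.12528 m
Layer 3: 1.35×10⁻⁴ × 780 × 0.93 = 0.097929 m
1390–2790 m: 0.71×10⁻⁴ × 0.63 × 1400 = 0.062622 m
Δh = 0.053152 + 0.12528 + 0.097929 + 0.062622 = 0.338983 m

Δh = 34 cm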